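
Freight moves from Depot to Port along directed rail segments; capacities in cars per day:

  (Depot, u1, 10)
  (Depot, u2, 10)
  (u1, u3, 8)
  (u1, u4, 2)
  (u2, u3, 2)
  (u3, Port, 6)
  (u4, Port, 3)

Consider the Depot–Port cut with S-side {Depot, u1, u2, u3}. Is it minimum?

Yes — it is a minimum cut (capacity 8).

Given cut capacity: 2 + 6 = 8.
Augment Depot→u1→u3→Port: bottleneck 6, flow now 6.
Augment Depot→u1→u4→Port: bottleneck 2, flow now 8.
No augmenting path remains; maximum flow = 8.
Cut capacity 8 equals the max flow, so it is a minimum cut.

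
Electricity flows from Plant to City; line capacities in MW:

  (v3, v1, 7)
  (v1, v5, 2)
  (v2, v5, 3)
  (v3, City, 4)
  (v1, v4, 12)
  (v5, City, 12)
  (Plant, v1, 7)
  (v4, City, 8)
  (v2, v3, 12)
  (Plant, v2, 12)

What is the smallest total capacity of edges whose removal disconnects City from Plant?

Augment Plant→v1→v4→City: bottleneck 7, flow now 7.
Augment Plant→v2→v3→City: bottleneck 4, flow now 11.
Augment Plant→v2→v5→City: bottleneck 3, flow now 14.
Augment Plant→v2→v3→v1→v4→City: bottleneck 1, flow now 15.
Augment Plant→v2→v3→v1→v5→City: bottleneck 2, flow now 17.
No augmenting path remains; maximum flow = 17.
By max-flow min-cut, the minimum cut capacity equals the max flow.
In the residual graph, reachable from Plant: {Plant, v1, v2, v3, v4}.
Min-cut edges: v1→v5 (2), v2→v5 (3), v3→City (4), v4→City (8); capacity 2 + 3 + 4 + 8 = 17.

17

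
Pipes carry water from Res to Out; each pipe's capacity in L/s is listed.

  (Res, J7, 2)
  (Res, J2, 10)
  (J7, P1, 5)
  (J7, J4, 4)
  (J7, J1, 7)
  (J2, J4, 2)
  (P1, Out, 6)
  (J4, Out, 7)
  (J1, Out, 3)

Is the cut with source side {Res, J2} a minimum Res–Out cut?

Given cut capacity: 2 + 2 = 4.
Augment Res→J7→P1→Out: bottleneck 2, flow now 2.
Augment Res→J2→J4→Out: bottleneck 2, flow now 4.
No augmenting path remains; maximum flow = 4.
Cut capacity 4 equals the max flow, so it is a minimum cut.

Yes — it is a minimum cut (capacity 4).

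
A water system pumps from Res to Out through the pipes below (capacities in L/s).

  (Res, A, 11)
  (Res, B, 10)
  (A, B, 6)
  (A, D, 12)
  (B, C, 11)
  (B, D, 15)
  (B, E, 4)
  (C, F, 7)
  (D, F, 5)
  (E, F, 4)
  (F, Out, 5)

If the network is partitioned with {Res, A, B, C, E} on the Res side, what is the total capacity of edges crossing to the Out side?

Edges leaving {Res, A, B, C, E}: A→D (12), B→D (15), C→F (7), E→F (4).
Cut capacity = 12 + 15 + 7 + 4 = 38.

38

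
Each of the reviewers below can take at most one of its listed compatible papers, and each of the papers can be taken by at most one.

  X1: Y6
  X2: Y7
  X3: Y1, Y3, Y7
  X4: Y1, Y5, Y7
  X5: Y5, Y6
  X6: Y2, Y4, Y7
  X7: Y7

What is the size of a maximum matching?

Unit-capacity flow: source→left, listed edges, right→sink; max matching = max flow.
Augmenting path X1→Y6 (+1); matched 1.
Augmenting path X2→Y7 (+1); matched 2.
Augmenting path X3→Y1 (+1); matched 3.
Augmenting path X4→Y5 (+1); matched 4.
Augmenting path X6→Y2 (+1); matched 5.
Augmenting path X5→Y5→X4→Y1→X3→Y3 (+1); matched 6.
No augmenting path remains; maximum matching = 6.
König certificate: {X1, X3, X4, X5, X6, Y7} is a vertex cover of size 6 (every listed pair touches it), so no matching can be larger.

6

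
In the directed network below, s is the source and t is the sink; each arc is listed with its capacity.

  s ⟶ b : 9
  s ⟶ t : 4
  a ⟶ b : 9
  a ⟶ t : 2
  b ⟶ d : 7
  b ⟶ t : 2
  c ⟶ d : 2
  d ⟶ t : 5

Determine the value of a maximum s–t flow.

11

Augment s→t: bottleneck 4, flow now 4.
Augment s→b→t: bottleneck 2, flow now 6.
Augment s→b→d→t: bottleneck 5, flow now 11.
No augmenting path remains; maximum flow = 11.
In the residual graph, reachable from s: {s, b, d}.
Min-cut edges: s→t (4), b→t (2), d→t (5); capacity 4 + 2 + 5 = 11.
This cut is saturated, so no flow can exceed 11.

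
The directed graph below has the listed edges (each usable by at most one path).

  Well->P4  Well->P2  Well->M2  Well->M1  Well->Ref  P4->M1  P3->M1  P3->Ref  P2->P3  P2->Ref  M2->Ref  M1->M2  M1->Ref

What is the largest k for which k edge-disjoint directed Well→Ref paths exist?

Assign every edge capacity 1; by Menger, the answer equals the max flow.
Path Well→Ref (+1); total 1.
Path Well→P2→Ref (+1); total 2.
Path Well→M2→Ref (+1); total 3.
Path Well→M1→Ref (+1); total 4.
No residual Well→Ref path; max flow = 4.
Certifying cut of size 4: {M1→Ref, M2→Ref, Well→P2, Well→Ref}.

4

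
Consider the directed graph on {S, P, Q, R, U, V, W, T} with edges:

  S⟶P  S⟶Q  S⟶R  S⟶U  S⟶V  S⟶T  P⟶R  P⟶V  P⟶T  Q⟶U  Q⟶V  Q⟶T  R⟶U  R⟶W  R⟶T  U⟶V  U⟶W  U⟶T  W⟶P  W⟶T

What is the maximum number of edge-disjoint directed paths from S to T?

Assign every edge capacity 1; by Menger, the answer equals the max flow.
Path S→T (+1); total 1.
Path S→P→T (+1); total 2.
Path S→Q→T (+1); total 3.
Path S→R→T (+1); total 4.
Path S→U→T (+1); total 5.
No residual S→T path; max flow = 5.
Certifying cut of size 5: {S→P, S→Q, S→R, S→T, S→U}.

5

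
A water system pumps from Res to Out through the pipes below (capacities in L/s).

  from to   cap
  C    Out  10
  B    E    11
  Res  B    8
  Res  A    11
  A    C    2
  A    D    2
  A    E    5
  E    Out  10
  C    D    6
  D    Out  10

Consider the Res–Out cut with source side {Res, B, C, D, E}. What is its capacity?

41

Edges leaving {Res, B, C, D, E}: Res→A (11), C→Out (10), D→Out (10), E→Out (10).
Cut capacity = 11 + 10 + 10 + 10 = 41.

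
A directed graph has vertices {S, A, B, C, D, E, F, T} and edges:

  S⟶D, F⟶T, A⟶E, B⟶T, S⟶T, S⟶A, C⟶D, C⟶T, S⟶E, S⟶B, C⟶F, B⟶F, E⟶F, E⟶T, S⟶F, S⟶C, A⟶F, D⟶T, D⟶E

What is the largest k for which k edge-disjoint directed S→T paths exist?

6

Assign every edge capacity 1; by Menger, the answer equals the max flow.
Path S→T (+1); total 1.
Path S→B→T (+1); total 2.
Path S→C→T (+1); total 3.
Path S→D→T (+1); total 4.
Path S→E→T (+1); total 5.
Path S→F→T (+1); total 6.
No residual S→T path; max flow = 6.
Certifying cut of size 6: {E→T, F→T, S→B, S→C, S→D, S→T}.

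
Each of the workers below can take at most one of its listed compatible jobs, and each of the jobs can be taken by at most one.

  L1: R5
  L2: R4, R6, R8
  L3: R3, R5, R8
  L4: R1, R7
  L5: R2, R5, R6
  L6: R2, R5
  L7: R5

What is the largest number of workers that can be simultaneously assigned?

6

Unit-capacity flow: source→left, listed edges, right→sink; max matching = max flow.
Augmenting path L1→R5 (+1); matched 1.
Augmenting path L2→R4 (+1); matched 2.
Augmenting path L3→R3 (+1); matched 3.
Augmenting path L4→R1 (+1); matched 4.
Augmenting path L5→R2 (+1); matched 5.
Augmenting path L6→R2→L5→R6 (+1); matched 6.
No augmenting path remains; maximum matching = 6.
König certificate: {L2, L3, L4, L5, L6, R5} is a vertex cover of size 6 (every listed pair touches it), so no matching can be larger.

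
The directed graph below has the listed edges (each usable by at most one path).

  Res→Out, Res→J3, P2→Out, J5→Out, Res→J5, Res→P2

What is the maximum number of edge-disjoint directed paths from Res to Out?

Assign every edge capacity 1; by Menger, the answer equals the max flow.
Path Res→Out (+1); total 1.
Path Res→P2→Out (+1); total 2.
Path Res→J5→Out (+1); total 3.
No residual Res→Out path; max flow = 3.
Certifying cut of size 3: {Res→J5, Res→Out, Res→P2}.

3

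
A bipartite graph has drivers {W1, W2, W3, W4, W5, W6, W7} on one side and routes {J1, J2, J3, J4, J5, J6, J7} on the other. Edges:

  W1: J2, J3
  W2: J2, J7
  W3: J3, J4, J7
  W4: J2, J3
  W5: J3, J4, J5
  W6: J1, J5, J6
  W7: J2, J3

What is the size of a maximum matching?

6

Unit-capacity flow: source→left, listed edges, right→sink; max matching = max flow.
Augmenting path W1→J2 (+1); matched 1.
Augmenting path W2→J7 (+1); matched 2.
Augmenting path W3→J3 (+1); matched 3.
Augmenting path W5→J4 (+1); matched 4.
Augmenting path W6→J1 (+1); matched 5.
Augmenting path W4→J3→W3→J4→W5→J5 (+1); matched 6.
No augmenting path remains; maximum matching = 6.
König certificate: {W2, W3, W5, W6, J2, J3} is a vertex cover of size 6 (every listed pair touches it), so no matching can be larger.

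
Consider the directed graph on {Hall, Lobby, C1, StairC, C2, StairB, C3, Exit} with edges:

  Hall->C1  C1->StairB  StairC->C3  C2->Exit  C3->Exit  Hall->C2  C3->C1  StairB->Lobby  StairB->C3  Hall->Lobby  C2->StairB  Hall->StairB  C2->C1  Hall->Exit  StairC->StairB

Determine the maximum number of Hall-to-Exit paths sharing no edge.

3

Assign every edge capacity 1; by Menger, the answer equals the max flow.
Path Hall→Exit (+1); total 1.
Path Hall→C2→Exit (+1); total 2.
Path Hall→StairB→C3→Exit (+1); total 3.
No residual Hall→Exit path; max flow = 3.
Certifying cut of size 3: {Hall→C2, Hall→Exit, StairB→C3}.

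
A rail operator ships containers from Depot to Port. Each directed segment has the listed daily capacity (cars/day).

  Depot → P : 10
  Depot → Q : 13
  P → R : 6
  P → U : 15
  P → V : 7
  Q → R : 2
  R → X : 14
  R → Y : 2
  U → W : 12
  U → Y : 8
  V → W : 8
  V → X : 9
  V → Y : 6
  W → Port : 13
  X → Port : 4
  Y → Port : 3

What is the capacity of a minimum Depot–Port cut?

12

Augment Depot→P→R→X→Port: bottleneck 4, flow now 4.
Augment Depot→P→R→Y→Port: bottleneck 2, flow now 6.
Augment Depot→P→U→W→Port: bottleneck 4, flow now 10.
Augment Depot→Q→R→P→U→W→Port: bottleneck 2, flow now 12. (uses reverse residual edge)
No augmenting path remains; maximum flow = 12.
By max-flow min-cut, the minimum cut capacity equals the max flow.
In the residual graph, reachable from Depot: {Depot, Q}.
Min-cut edges: Depot→P (10), Q→R (2); capacity 10 + 2 = 12.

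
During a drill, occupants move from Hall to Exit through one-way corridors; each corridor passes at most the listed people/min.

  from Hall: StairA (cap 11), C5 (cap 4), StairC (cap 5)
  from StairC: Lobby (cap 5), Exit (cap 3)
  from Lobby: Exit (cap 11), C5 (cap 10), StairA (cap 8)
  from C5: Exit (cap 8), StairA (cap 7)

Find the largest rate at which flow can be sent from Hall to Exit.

Augment Hall→StairC→Exit: bottleneck 3, flow now 3.
Augment Hall→C5→Exit: bottleneck 4, flow now 7.
Augment Hall→StairC→Lobby→Exit: bottleneck 2, flow now 9.
No augmenting path remains; maximum flow = 9.
In the residual graph, reachable from Hall: {Hall, StairA}.
Min-cut edges: Hall→StairC (5), Hall→C5 (4); capacity 5 + 4 = 9.
This cut is saturated, so no flow can exceed 9.

9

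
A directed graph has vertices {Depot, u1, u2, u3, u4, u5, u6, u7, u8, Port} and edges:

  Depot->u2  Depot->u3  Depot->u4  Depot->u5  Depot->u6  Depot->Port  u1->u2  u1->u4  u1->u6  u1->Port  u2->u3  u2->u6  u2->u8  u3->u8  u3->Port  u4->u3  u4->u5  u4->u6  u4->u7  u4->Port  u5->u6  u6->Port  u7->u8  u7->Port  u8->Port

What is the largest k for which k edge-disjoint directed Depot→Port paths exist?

5

Assign every edge capacity 1; by Menger, the answer equals the max flow.
Path Depot→Port (+1); total 1.
Path Depot→u3→Port (+1); total 2.
Path Depot→u4→Port (+1); total 3.
Path Depot→u6→Port (+1); total 4.
Path Depot→u2→u8→Port (+1); total 5.
No residual Depot→Port path; max flow = 5.
Certifying cut of size 5: {Depot→Port, Depot→u2, Depot→u3, Depot→u4, u6→Port}.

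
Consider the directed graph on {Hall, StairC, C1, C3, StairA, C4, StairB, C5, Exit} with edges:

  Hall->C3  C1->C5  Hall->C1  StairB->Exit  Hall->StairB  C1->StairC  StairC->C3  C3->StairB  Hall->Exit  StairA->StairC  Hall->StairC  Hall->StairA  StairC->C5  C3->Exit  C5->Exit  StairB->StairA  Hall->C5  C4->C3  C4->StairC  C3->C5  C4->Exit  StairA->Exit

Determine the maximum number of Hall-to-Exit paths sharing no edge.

5

Assign every edge capacity 1; by Menger, the answer equals the max flow.
Path Hall→Exit (+1); total 1.
Path Hall→C3→Exit (+1); total 2.
Path Hall→StairA→Exit (+1); total 3.
Path Hall→StairB→Exit (+1); total 4.
Path Hall→C5→Exit (+1); total 5.
No residual Hall→Exit path; max flow = 5.
Certifying cut of size 5: {C3→Exit, C5→Exit, Hall→Exit, StairA→Exit, StairB→Exit}.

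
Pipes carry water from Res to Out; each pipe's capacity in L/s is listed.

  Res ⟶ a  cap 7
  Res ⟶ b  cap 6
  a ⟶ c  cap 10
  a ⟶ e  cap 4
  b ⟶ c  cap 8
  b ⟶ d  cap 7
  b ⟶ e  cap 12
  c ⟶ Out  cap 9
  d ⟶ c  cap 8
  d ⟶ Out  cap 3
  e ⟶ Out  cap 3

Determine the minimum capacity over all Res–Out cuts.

Augment Res→a→c→Out: bottleneck 7, flow now 7.
Augment Res→b→c→Out: bottleneck 2, flow now 9.
Augment Res→b→d→Out: bottleneck 3, flow now 12.
Augment Res→b→e→Out: bottleneck 1, flow now 13.
No augmenting path remains; maximum flow = 13.
By max-flow min-cut, the minimum cut capacity equals the max flow.
In the residual graph, reachable from Res: {Res}.
Min-cut edges: Res→a (7), Res→b (6); capacity 7 + 6 = 13.

13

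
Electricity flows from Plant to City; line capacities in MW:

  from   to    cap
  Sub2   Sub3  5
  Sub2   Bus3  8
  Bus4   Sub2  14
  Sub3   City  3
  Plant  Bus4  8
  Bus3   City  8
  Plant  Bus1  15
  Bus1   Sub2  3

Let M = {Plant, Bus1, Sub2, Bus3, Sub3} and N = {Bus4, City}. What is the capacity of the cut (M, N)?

Edges leaving {Plant, Bus1, Sub2, Bus3, Sub3}: Plant→Bus4 (8), Bus3→City (8), Sub3→City (3).
Cut capacity = 8 + 8 + 3 = 19.

19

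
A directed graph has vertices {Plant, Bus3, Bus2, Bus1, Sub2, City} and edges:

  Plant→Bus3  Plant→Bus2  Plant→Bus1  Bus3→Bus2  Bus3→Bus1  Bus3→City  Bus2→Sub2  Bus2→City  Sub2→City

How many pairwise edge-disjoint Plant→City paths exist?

Assign every edge capacity 1; by Menger, the answer equals the max flow.
Path Plant→Bus3→City (+1); total 1.
Path Plant→Bus2→City (+1); total 2.
No residual Plant→City path; max flow = 2.
Certifying cut of size 2: {Plant→Bus2, Plant→Bus3}.

2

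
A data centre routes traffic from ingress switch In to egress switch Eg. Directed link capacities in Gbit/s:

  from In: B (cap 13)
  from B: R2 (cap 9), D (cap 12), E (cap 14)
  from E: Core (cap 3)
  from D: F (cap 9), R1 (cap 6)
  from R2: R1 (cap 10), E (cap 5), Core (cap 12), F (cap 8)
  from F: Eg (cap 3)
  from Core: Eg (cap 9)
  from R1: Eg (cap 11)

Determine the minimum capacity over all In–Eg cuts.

Augment In→B→E→Core→Eg: bottleneck 3, flow now 3.
Augment In→B→D→F→Eg: bottleneck 3, flow now 6.
Augment In→B→D→R1→Eg: bottleneck 6, flow now 12.
Augment In→B→R2→Core→Eg: bottleneck 1, flow now 13.
No augmenting path remains; maximum flow = 13.
By max-flow min-cut, the minimum cut capacity equals the max flow.
In the residual graph, reachable from In: {In}.
Min-cut edges: In→B (13); capacity 13 = 13.

13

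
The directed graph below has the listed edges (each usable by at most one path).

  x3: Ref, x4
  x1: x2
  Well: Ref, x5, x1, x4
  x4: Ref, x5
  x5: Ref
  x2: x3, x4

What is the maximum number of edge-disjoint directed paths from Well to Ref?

4

Assign every edge capacity 1; by Menger, the answer equals the max flow.
Path Well→Ref (+1); total 1.
Path Well→x4→Ref (+1); total 2.
Path Well→x5→Ref (+1); total 3.
Path Well→x1→x2→x3→Ref (+1); total 4.
No residual Well→Ref path; max flow = 4.
Certifying cut of size 4: {Well→Ref, Well→x1, Well→x4, Well→x5}.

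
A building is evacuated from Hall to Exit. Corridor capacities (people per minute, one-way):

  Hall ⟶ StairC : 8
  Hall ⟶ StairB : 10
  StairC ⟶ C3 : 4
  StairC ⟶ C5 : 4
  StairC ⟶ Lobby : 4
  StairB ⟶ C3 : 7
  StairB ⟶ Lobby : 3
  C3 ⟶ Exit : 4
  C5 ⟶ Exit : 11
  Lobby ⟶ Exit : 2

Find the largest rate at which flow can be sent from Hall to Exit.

10

Augment Hall→StairC→C3→Exit: bottleneck 4, flow now 4.
Augment Hall→StairC→C5→Exit: bottleneck 4, flow now 8.
Augment Hall→StairB→Lobby→Exit: bottleneck 2, flow now 10.
No augmenting path remains; maximum flow = 10.
In the residual graph, reachable from Hall: {Hall, StairC, StairB, C3, Lobby}.
Min-cut edges: StairC→C5 (4), C3→Exit (4), Lobby→Exit (2); capacity 4 + 4 + 2 = 10.
This cut is saturated, so no flow can exceed 10.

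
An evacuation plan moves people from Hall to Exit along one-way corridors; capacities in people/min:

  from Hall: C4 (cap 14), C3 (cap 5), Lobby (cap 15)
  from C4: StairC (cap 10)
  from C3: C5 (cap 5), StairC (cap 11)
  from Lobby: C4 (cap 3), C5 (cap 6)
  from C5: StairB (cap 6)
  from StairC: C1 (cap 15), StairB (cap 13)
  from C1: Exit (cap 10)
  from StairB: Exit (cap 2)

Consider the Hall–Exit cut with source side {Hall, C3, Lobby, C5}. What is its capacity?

Edges leaving {Hall, C3, Lobby, C5}: Hall→C4 (14), C3→StairC (11), Lobby→C4 (3), C5→StairB (6).
Cut capacity = 14 + 11 + 3 + 6 = 34.

34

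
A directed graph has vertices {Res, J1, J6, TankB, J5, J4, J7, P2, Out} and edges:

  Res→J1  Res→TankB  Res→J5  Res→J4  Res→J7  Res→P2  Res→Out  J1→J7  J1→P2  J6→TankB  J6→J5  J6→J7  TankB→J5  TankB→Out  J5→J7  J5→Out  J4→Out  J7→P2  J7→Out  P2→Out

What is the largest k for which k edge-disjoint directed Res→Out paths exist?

6

Assign every edge capacity 1; by Menger, the answer equals the max flow.
Path Res→Out (+1); total 1.
Path Res→TankB→Out (+1); total 2.
Path Res→J5→Out (+1); total 3.
Path Res→J4→Out (+1); total 4.
Path Res→J7→Out (+1); total 5.
Path Res→P2→Out (+1); total 6.
No residual Res→Out path; max flow = 6.
Certifying cut of size 6: {J7→Out, P2→Out, Res→J4, Res→J5, Res→Out, Res→TankB}.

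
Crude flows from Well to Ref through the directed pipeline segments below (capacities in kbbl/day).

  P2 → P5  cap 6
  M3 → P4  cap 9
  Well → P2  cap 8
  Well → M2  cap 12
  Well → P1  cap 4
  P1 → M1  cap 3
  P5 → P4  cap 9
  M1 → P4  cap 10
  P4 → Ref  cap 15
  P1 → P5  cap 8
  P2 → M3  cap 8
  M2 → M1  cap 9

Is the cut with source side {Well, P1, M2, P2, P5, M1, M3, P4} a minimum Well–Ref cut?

Yes — it is a minimum cut (capacity 15).

Given cut capacity: 15 = 15.
Augment Well→P1→P5→P4→Ref: bottleneck 4, flow now 4.
Augment Well→M2→M1→P4→Ref: bottleneck 9, flow now 13.
Augment Well→P2→P5→P4→Ref: bottleneck 2, flow now 15.
No augmenting path remains; maximum flow = 15.
Cut capacity 15 equals the max flow, so it is a minimum cut.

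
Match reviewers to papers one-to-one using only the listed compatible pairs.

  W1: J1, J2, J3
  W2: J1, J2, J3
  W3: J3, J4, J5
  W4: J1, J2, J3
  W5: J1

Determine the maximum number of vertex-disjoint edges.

4

Unit-capacity flow: source→left, listed edges, right→sink; max matching = max flow.
Augmenting path W1→J1 (+1); matched 1.
Augmenting path W2→J2 (+1); matched 2.
Augmenting path W3→J3 (+1); matched 3.
Augmenting path W4→J3→W3→J4 (+1); matched 4.
No augmenting path remains; maximum matching = 4.
König certificate: {W3, J1, J2, J3} is a vertex cover of size 4 (every listed pair touches it), so no matching can be larger.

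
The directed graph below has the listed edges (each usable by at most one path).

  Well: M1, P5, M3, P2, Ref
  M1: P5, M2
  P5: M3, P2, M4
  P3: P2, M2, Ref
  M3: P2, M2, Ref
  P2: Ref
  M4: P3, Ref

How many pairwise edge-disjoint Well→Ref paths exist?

Assign every edge capacity 1; by Menger, the answer equals the max flow.
Path Well→Ref (+1); total 1.
Path Well→M3→Ref (+1); total 2.
Path Well→P2→Ref (+1); total 3.
Path Well→P5→M4→Ref (+1); total 4.
No residual Well→Ref path; max flow = 4.
Certifying cut of size 4: {M3→Ref, P2→Ref, P5→M4, Well→Ref}.

4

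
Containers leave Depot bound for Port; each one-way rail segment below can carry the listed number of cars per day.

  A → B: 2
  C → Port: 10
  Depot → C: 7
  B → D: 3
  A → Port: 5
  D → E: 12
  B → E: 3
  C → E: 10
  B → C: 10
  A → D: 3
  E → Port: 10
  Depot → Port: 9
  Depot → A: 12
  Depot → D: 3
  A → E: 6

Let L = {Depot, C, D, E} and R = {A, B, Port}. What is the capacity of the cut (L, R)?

41

Edges leaving {Depot, C, D, E}: Depot→A (12), Depot→Port (9), C→Port (10), E→Port (10).
Cut capacity = 12 + 9 + 10 + 10 = 41.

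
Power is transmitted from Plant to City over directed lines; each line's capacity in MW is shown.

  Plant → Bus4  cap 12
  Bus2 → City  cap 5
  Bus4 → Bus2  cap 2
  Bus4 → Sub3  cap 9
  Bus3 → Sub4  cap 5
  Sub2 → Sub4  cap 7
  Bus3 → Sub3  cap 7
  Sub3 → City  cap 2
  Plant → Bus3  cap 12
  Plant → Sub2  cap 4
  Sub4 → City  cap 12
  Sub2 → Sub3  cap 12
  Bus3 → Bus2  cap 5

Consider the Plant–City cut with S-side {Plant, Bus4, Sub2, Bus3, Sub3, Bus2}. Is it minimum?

Given cut capacity: 7 + 5 + 2 + 5 = 19.
Augment Plant→Bus4→Sub3→City: bottleneck 2, flow now 2.
Augment Plant→Bus4→Bus2→City: bottleneck 2, flow now 4.
Augment Plant→Sub2→Sub4→City: bottleneck 4, flow now 8.
Augment Plant→Bus3→Bus2→City: bottleneck 3, flow now 11.
Augment Plant→Bus3→Sub4→City: bottleneck 5, flow now 16.
No augmenting path remains; maximum flow = 16.
In the residual graph, reachable from Plant: {Plant, Bus4, Bus3, Sub3, Bus2}.
Min-cut edges: Plant→Sub2 (4), Bus3→Sub4 (5), Sub3→City (2), Bus2→City (5); capacity 4 + 5 + 2 + 5 = 16.
Cut capacity 19 exceeds the max flow 16, so it is not minimum.

No — its capacity is 19, but the minimum cut has capacity 16.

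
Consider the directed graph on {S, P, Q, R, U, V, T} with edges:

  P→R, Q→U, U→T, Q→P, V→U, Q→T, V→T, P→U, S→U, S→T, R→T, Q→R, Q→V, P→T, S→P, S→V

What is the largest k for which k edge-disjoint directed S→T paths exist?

4

Assign every edge capacity 1; by Menger, the answer equals the max flow.
Path S→T (+1); total 1.
Path S→P→T (+1); total 2.
Path S→U→T (+1); total 3.
Path S→V→T (+1); total 4.
No residual S→T path; max flow = 4.
Certifying cut of size 4: {S→P, S→T, S→U, S→V}.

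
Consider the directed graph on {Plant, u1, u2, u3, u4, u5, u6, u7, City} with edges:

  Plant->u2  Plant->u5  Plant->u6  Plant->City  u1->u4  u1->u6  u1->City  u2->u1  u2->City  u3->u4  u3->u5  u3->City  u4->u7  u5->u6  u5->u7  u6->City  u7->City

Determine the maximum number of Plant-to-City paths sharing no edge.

4

Assign every edge capacity 1; by Menger, the answer equals the max flow.
Path Plant→City (+1); total 1.
Path Plant→u2→City (+1); total 2.
Path Plant→u6→City (+1); total 3.
Path Plant→u5→u7→City (+1); total 4.
No residual Plant→City path; max flow = 4.
Certifying cut of size 4: {Plant→City, Plant→u2, Plant→u5, Plant→u6}.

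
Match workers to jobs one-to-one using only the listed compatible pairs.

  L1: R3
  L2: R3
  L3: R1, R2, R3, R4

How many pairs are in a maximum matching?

2

Unit-capacity flow: source→left, listed edges, right→sink; max matching = max flow.
Augmenting path L1→R3 (+1); matched 1.
Augmenting path L3→R1 (+1); matched 2.
No augmenting path remains; maximum matching = 2.
König certificate: {L3, R3} is a vertex cover of size 2 (every listed pair touches it), so no matching can be larger.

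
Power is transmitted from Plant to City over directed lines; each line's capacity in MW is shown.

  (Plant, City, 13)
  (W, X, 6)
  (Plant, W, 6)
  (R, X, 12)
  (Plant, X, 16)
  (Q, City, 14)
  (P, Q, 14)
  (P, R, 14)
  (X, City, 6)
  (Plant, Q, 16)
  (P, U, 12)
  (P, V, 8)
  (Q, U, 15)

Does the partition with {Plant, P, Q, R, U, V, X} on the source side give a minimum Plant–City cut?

No — its capacity is 39, but the minimum cut has capacity 33.

Given cut capacity: 6 + 13 + 14 + 6 = 39.
Augment Plant→City: bottleneck 13, flow now 13.
Augment Plant→Q→City: bottleneck 14, flow now 27.
Augment Plant→X→City: bottleneck 6, flow now 33.
No augmenting path remains; maximum flow = 33.
In the residual graph, reachable from Plant: {Plant, Q, U, W, X}.
Min-cut edges: Plant→City (13), Q→City (14), X→City (6); capacity 13 + 14 + 6 = 33.
Cut capacity 39 exceeds the max flow 33, so it is not minimum.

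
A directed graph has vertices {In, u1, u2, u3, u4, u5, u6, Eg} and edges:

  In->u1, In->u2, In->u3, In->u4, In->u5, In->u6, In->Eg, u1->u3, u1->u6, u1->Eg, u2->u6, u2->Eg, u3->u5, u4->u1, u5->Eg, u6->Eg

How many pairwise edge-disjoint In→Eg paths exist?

Assign every edge capacity 1; by Menger, the answer equals the max flow.
Path In→Eg (+1); total 1.
Path In→u1→Eg (+1); total 2.
Path In→u2→Eg (+1); total 3.
Path In→u5→Eg (+1); total 4.
Path In→u6→Eg (+1); total 5.
No residual In→Eg path; max flow = 5.
Certifying cut of size 5: {In→Eg, In→u2, u1→Eg, u5→Eg, u6→Eg}.

5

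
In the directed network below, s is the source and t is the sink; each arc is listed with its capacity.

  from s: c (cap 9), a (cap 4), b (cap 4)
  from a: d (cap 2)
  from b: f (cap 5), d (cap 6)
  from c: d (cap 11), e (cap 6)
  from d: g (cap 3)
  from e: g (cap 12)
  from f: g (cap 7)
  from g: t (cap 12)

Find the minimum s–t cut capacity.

Augment s→a→d→g→t: bottleneck 2, flow now 2.
Augment s→b→d→g→t: bottleneck 1, flow now 3.
Augment s→b→f→g→t: bottleneck 3, flow now 6.
Augment s→c→e→g→t: bottleneck 6, flow now 12.
No augmenting path remains; maximum flow = 12.
By max-flow min-cut, the minimum cut capacity equals the max flow.
In the residual graph, reachable from s: {s, a, b, c, d, e, f, g}.
Min-cut edges: g→t (12); capacity 12 = 12.

12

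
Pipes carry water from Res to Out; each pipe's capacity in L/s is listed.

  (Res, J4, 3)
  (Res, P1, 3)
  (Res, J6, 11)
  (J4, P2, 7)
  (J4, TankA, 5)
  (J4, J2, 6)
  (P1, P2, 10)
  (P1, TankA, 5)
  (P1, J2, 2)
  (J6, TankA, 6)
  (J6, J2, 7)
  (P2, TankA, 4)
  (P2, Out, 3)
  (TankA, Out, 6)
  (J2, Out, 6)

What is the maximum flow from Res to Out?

Augment Res→J4→P2→Out: bottleneck 3, flow now 3.
Augment Res→P1→TankA→Out: bottleneck 3, flow now 6.
Augment Res→J6→TankA→Out: bottleneck 3, flow now 9.
Augment Res→J6→J2→Out: bottleneck 6, flow now 15.
No augmenting path remains; maximum flow = 15.
In the residual graph, reachable from Res: {Res, J4, P1, J6, P2, TankA, J2}.
Min-cut edges: P2→Out (3), TankA→Out (6), J2→Out (6); capacity 3 + 6 + 6 = 15.
This cut is saturated, so no flow can exceed 15.

15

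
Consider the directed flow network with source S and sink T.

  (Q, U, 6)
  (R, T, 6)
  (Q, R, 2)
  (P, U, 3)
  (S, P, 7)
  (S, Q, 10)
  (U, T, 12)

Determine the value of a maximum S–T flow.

Augment S→P→U→T: bottleneck 3, flow now 3.
Augment S→Q→R→T: bottleneck 2, flow now 5.
Augment S→Q→U→T: bottleneck 6, flow now 11.
No augmenting path remains; maximum flow = 11.
In the residual graph, reachable from S: {S, P, Q}.
Min-cut edges: P→U (3), Q→R (2), Q→U (6); capacity 3 + 2 + 6 = 11.
This cut is saturated, so no flow can exceed 11.

11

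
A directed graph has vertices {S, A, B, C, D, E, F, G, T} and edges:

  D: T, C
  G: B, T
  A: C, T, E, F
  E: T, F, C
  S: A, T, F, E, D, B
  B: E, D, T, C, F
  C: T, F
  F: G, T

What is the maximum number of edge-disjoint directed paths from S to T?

Assign every edge capacity 1; by Menger, the answer equals the max flow.
Path S→T (+1); total 1.
Path S→A→T (+1); total 2.
Path S→B→T (+1); total 3.
Path S→D→T (+1); total 4.
Path S→E→T (+1); total 5.
Path S→F→T (+1); total 6.
No residual S→T path; max flow = 6.
Certifying cut of size 6: {S→A, S→B, S→D, S→E, S→F, S→T}.

6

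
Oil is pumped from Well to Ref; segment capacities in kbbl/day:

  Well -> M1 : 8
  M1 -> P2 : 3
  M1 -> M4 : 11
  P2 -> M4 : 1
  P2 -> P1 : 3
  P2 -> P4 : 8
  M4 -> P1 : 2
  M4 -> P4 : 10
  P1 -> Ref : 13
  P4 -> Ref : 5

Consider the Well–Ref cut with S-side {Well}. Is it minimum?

Yes — it is a minimum cut (capacity 8).

Given cut capacity: 8 = 8.
Augment Well→M1→P2→P1→Ref: bottleneck 3, flow now 3.
Augment Well→M1→M4→P1→Ref: bottleneck 2, flow now 5.
Augment Well→M1→M4→P4→Ref: bottleneck 3, flow now 8.
No augmenting path remains; maximum flow = 8.
Cut capacity 8 equals the max flow, so it is a minimum cut.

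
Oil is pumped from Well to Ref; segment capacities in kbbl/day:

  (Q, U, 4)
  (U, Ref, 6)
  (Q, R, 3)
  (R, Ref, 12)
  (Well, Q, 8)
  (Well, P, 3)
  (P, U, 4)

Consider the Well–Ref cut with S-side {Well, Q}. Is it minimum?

No — its capacity is 10, but the minimum cut has capacity 9.

Given cut capacity: 3 + 3 + 4 = 10.
Augment Well→P→U→Ref: bottleneck 3, flow now 3.
Augment Well→Q→R→Ref: bottleneck 3, flow now 6.
Augment Well→Q→U→Ref: bottleneck 3, flow now 9.
No augmenting path remains; maximum flow = 9.
In the residual graph, reachable from Well: {Well, P, Q, U}.
Min-cut edges: Q→R (3), U→Ref (6); capacity 3 + 6 = 9.
Cut capacity 10 exceeds the max flow 9, so it is not minimum.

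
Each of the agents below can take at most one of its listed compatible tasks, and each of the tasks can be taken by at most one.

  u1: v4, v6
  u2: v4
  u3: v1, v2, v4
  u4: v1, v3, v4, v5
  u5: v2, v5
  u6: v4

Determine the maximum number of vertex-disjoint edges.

5

Unit-capacity flow: source→left, listed edges, right→sink; max matching = max flow.
Augmenting path u1→v4 (+1); matched 1.
Augmenting path u3→v1 (+1); matched 2.
Augmenting path u4→v3 (+1); matched 3.
Augmenting path u5→v2 (+1); matched 4.
Augmenting path u2→v4→u1→v6 (+1); matched 5.
No augmenting path remains; maximum matching = 5.
König certificate: {u1, u3, u4, u5, v4} is a vertex cover of size 5 (every listed pair touches it), so no matching can be larger.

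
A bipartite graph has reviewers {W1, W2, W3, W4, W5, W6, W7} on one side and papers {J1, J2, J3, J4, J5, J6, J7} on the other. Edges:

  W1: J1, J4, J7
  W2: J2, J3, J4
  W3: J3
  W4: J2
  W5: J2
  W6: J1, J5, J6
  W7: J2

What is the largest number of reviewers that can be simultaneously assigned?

5

Unit-capacity flow: source→left, listed edges, right→sink; max matching = max flow.
Augmenting path W1→J1 (+1); matched 1.
Augmenting path W2→J2 (+1); matched 2.
Augmenting path W3→J3 (+1); matched 3.
Augmenting path W6→J5 (+1); matched 4.
Augmenting path W4→J2→W2→J4 (+1); matched 5.
No augmenting path remains; maximum matching = 5.
König certificate: {W1, W2, W3, W6, J2} is a vertex cover of size 5 (every listed pair touches it), so no matching can be larger.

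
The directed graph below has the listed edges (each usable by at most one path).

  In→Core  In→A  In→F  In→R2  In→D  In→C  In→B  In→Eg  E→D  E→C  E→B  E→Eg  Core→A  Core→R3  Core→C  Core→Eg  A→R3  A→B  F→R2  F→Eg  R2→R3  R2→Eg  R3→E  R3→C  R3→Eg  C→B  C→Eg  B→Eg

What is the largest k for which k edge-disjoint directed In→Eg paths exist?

Assign every edge capacity 1; by Menger, the answer equals the max flow.
Path In→Eg (+1); total 1.
Path In→Core→Eg (+1); total 2.
Path In→F→Eg (+1); total 3.
Path In→R2→Eg (+1); total 4.
Path In→C→Eg (+1); total 5.
Path In→B→Eg (+1); total 6.
Path In→A→R3→Eg (+1); total 7.
No residual In→Eg path; max flow = 7.
Certifying cut of size 7: {In→A, In→B, In→C, In→Core, In→Eg, In→F, In→R2}.

7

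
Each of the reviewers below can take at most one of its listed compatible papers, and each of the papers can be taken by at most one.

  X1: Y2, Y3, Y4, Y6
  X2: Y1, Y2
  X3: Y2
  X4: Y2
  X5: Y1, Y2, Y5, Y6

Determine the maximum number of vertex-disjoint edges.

4

Unit-capacity flow: source→left, listed edges, right→sink; max matching = max flow.
Augmenting path X1→Y2 (+1); matched 1.
Augmenting path X2→Y1 (+1); matched 2.
Augmenting path X5→Y5 (+1); matched 3.
Augmenting path X3→Y2→X1→Y3 (+1); matched 4.
No augmenting path remains; maximum matching = 4.
König certificate: {X1, X2, X5, Y2} is a vertex cover of size 4 (every listed pair touches it), so no matching can be larger.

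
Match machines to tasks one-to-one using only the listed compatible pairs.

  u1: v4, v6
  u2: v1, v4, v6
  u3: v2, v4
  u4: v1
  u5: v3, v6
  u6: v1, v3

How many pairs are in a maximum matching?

5

Unit-capacity flow: source→left, listed edges, right→sink; max matching = max flow.
Augmenting path u1→v4 (+1); matched 1.
Augmenting path u2→v1 (+1); matched 2.
Augmenting path u3→v2 (+1); matched 3.
Augmenting path u5→v3 (+1); matched 4.
Augmenting path u4→v1→u2→v6 (+1); matched 5.
No augmenting path remains; maximum matching = 5.
König certificate: {u3, v1, v3, v4, v6} is a vertex cover of size 5 (every listed pair touches it), so no matching can be larger.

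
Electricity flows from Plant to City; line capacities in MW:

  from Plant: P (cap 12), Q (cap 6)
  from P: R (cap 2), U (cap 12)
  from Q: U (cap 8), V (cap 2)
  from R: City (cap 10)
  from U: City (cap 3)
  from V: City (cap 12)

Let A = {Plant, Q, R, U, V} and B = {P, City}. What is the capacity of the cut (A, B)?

37

Edges leaving {Plant, Q, R, U, V}: Plant→P (12), R→City (10), U→City (3), V→City (12).
Cut capacity = 12 + 10 + 3 + 12 = 37.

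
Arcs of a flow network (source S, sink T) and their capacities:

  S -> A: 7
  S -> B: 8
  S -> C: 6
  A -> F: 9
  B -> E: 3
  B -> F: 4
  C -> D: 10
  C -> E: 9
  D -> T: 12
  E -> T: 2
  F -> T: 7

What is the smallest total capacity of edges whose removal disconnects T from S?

15

Augment S→A→F→T: bottleneck 7, flow now 7.
Augment S→B→E→T: bottleneck 2, flow now 9.
Augment S→C→D→T: bottleneck 6, flow now 15.
No augmenting path remains; maximum flow = 15.
By max-flow min-cut, the minimum cut capacity equals the max flow.
In the residual graph, reachable from S: {S, A, B, E, F}.
Min-cut edges: S→C (6), E→T (2), F→T (7); capacity 6 + 2 + 7 = 15.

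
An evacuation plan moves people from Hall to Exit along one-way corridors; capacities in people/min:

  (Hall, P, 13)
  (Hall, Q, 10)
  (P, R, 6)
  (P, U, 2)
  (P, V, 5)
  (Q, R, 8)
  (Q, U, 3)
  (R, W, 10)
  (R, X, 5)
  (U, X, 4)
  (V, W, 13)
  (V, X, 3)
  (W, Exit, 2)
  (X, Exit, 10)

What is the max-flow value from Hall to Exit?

12

Augment Hall→P→R→W→Exit: bottleneck 2, flow now 2.
Augment Hall→P→R→X→Exit: bottleneck 4, flow now 6.
Augment Hall→P→U→X→Exit: bottleneck 2, flow now 8.
Augment Hall→P→V→X→Exit: bottleneck 3, flow now 11.
Augment Hall→Q→R→X→Exit: bottleneck 1, flow now 12.
No augmenting path remains; maximum flow = 12.
In the residual graph, reachable from Hall: {Hall, P, Q, R, U, V, W, X}.
Min-cut edges: W→Exit (2), X→Exit (10); capacity 2 + 10 = 12.
This cut is saturated, so no flow can exceed 12.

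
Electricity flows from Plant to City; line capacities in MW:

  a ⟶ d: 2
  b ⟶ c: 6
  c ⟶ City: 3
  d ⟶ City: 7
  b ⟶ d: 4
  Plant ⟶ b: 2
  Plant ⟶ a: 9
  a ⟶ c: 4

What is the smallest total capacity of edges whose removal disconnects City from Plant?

7

Augment Plant→a→c→City: bottleneck 3, flow now 3.
Augment Plant→a→d→City: bottleneck 2, flow now 5.
Augment Plant→b→d→City: bottleneck 2, flow now 7.
No augmenting path remains; maximum flow = 7.
By max-flow min-cut, the minimum cut capacity equals the max flow.
In the residual graph, reachable from Plant: {Plant, a, c}.
Min-cut edges: Plant→b (2), a→d (2), c→City (3); capacity 2 + 2 + 3 = 7.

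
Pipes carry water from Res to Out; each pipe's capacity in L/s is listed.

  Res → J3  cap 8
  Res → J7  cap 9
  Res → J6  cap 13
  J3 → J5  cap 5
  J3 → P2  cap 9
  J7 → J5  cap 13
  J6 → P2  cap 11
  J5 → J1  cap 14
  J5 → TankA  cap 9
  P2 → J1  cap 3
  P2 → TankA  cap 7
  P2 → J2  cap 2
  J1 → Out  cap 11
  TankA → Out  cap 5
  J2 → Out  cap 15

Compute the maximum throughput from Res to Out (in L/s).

Augment Res→J3→J5→J1→Out: bottleneck 5, flow now 5.
Augment Res→J3→P2→J1→Out: bottleneck 3, flow now 8.
Augment Res→J7→J5→J1→Out: bottleneck 3, flow now 11.
Augment Res→J7→J5→TankA→Out: bottleneck 5, flow now 16.
Augment Res→J6→P2→J2→Out: bottleneck 2, flow now 18.
No augmenting path remains; maximum flow = 18.
In the residual graph, reachable from Res: {Res, J3, J7, J6, J5, P2, J1, TankA}.
Min-cut edges: P2→J2 (2), J1→Out (11), TankA→Out (5); capacity 2 + 11 + 5 = 18.
This cut is saturated, so no flow can exceed 18.

18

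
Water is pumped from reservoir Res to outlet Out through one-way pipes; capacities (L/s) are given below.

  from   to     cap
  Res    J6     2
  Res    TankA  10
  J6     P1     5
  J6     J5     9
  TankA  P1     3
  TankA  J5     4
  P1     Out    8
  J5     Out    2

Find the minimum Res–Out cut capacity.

7

Augment Res→J6→P1→Out: bottleneck 2, flow now 2.
Augment Res→TankA→P1→Out: bottleneck 3, flow now 5.
Augment Res→TankA→J5→Out: bottleneck 2, flow now 7.
No augmenting path remains; maximum flow = 7.
By max-flow min-cut, the minimum cut capacity equals the max flow.
In the residual graph, reachable from Res: {Res, TankA, J5}.
Min-cut edges: Res→J6 (2), TankA→P1 (3), J5→Out (2); capacity 2 + 3 + 2 = 7.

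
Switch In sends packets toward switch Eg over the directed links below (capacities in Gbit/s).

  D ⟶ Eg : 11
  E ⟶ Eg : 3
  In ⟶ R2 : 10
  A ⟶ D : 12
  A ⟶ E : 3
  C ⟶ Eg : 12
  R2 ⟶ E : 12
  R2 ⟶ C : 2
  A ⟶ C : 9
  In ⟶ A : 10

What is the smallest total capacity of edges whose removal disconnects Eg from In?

15

Augment In→R2→E→Eg: bottleneck 3, flow now 3.
Augment In→R2→C→Eg: bottleneck 2, flow now 5.
Augment In→A→D→Eg: bottleneck 10, flow now 15.
No augmenting path remains; maximum flow = 15.
By max-flow min-cut, the minimum cut capacity equals the max flow.
In the residual graph, reachable from In: {In, R2, E}.
Min-cut edges: In→A (10), R2→C (2), E→Eg (3); capacity 10 + 2 + 3 = 15.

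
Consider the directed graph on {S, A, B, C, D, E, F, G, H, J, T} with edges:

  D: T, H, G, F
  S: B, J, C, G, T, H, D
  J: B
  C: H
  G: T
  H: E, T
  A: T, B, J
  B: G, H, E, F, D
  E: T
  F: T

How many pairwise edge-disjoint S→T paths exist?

Assign every edge capacity 1; by Menger, the answer equals the max flow.
Path S→T (+1); total 1.
Path S→D→T (+1); total 2.
Path S→G→T (+1); total 3.
Path S→H→T (+1); total 4.
Path S→B→E→T (+1); total 5.
Path S→J→B→F→T (+1); total 6.
No residual S→T path; max flow = 6.
Certifying cut of size 6: {D→T, E→T, F→T, G→T, H→T, S→T}.

6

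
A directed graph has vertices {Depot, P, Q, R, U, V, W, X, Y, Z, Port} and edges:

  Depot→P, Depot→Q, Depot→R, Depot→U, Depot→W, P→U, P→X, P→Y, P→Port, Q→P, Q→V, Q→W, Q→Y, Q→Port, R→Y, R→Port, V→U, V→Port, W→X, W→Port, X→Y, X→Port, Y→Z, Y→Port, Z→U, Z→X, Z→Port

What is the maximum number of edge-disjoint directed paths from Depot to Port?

4

Assign every edge capacity 1; by Menger, the answer equals the max flow.
Path Depot→P→Port (+1); total 1.
Path Depot→Q→Port (+1); total 2.
Path Depot→R→Port (+1); total 3.
Path Depot→W→Port (+1); total 4.
No residual Depot→Port path; max flow = 4.
Certifying cut of size 4: {Depot→P, Depot→Q, Depot→R, Depot→W}.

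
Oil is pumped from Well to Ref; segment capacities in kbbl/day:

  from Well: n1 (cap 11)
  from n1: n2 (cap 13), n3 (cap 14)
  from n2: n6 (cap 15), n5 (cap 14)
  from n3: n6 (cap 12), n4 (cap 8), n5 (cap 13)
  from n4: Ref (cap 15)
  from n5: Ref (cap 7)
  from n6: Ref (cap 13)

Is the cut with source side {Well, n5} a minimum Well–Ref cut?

No — its capacity is 18, but the minimum cut has capacity 11.

Given cut capacity: 11 + 7 = 18.
Augment Well→n1→n2→n5→Ref: bottleneck 7, flow now 7.
Augment Well→n1→n2→n6→Ref: bottleneck 4, flow now 11.
No augmenting path remains; maximum flow = 11.
In the residual graph, reachable from Well: {Well}.
Min-cut edges: Well→n1 (11); capacity 11 = 11.
Cut capacity 18 exceeds the max flow 11, so it is not minimum.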